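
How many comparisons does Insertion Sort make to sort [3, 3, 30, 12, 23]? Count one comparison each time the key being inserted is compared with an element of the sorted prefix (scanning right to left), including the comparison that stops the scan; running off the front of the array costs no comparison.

Insert 3: 3 <= 3 (stop) = 1 comparison(s) -> [3, 3, 30, 12, 23]
Insert 30: 3 <= 30 (stop) = 1 comparison(s) -> [3, 3, 30, 12, 23]
Insert 12: 30 > 12 (shift), 3 <= 12 (stop) = 2 comparison(s) -> [3, 3, 12, 30, 23]
Insert 23: 30 > 23 (shift), 12 <= 23 (stop) = 2 comparison(s) -> [3, 3, 12, 23, 30]
Total comparisons: 1 + 1 + 2 + 2 = 6


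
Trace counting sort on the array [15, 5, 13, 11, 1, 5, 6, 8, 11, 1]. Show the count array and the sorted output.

Count array: [0, 2, 0, 0, 0, 2, 1, 0, 1, 0, 0, 2, 0, 1, 0, 1]
(count[i] = number of elements equal to i)
Cumulative count: [0, 2, 2, 2, 2, 4, 5, 5, 6, 6, 6, 8, 8, 9, 9, 10]
Sorted: [1, 1, 5, 5, 6, 8, 11, 11, 13, 15]


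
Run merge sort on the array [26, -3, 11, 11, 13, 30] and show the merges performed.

Divide and conquer:
  Merge [-3] + [11] -> [-3, 11]
  Merge [26] + [-3, 11] -> [-3, 11, 26]
  Merge [13] + [30] -> [13, 30]
  Merge [11] + [13, 30] -> [11, 13, 30]
  Merge [-3, 11, 26] + [11, 13, 30] -> [-3, 11, 11, 13, 26, 30]


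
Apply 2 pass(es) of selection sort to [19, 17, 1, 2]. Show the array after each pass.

Pass 1: Select minimum 1 at index 2, swap -> [1, 17, 19, 2]
Pass 2: Select minimum 2 at index 3, swap -> [1, 2, 19, 17]


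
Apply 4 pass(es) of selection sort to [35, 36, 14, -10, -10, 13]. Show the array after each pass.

Pass 1: Select minimum -10 at index 3, swap -> [-10, 36, 14, 35, -10, 13]
Pass 2: Select minimum -10 at index 4, swap -> [-10, -10, 14, 35, 36, 13]
Pass 3: Select minimum 13 at index 5, swap -> [-10, -10, 13, 35, 36, 14]
Pass 4: Select minimum 14 at index 5, swap -> [-10, -10, 13, 14, 36, 35]


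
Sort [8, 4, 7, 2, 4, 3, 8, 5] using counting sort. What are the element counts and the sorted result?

Count array: [0, 0, 1, 1, 2, 1, 0, 1, 2]
(count[i] = number of elements equal to i)
Cumulative count: [0, 0, 1, 2, 4, 5, 5, 6, 8]
Sorted: [2, 3, 4, 4, 5, 7, 8, 8]


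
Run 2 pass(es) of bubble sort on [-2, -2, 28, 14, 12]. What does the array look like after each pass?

After pass 1: [-2, -2, 14, 12, 28] (2 swaps)
After pass 2: [-2, -2, 12, 14, 28] (1 swaps)
Total swaps: 3


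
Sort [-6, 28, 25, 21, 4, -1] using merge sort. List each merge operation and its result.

Divide and conquer:
  Merge [28] + [25] -> [25, 28]
  Merge [-6] + [25, 28] -> [-6, 25, 28]
  Merge [4] + [-1] -> [-1, 4]
  Merge [21] + [-1, 4] -> [-1, 4, 21]
  Merge [-6, 25, 28] + [-1, 4, 21] -> [-6, -1, 4, 21, 25, 28]


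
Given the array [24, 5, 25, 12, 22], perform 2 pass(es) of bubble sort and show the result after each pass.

After pass 1: [5, 24, 12, 22, 25] (3 swaps)
After pass 2: [5, 12, 22, 24, 25] (2 swaps)
Total swaps: 5


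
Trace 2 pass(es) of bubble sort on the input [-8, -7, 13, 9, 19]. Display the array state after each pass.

After pass 1: [-8, -7, 9, 13, 19] (1 swaps)
After pass 2: [-8, -7, 9, 13, 19] (0 swaps)
Total swaps: 1


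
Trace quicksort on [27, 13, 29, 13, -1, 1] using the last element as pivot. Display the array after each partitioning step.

Partition 1: pivot=1 at index 1 -> [-1, 1, 29, 13, 27, 13]
Partition 2: pivot=13 at index 3 -> [-1, 1, 13, 13, 27, 29]
Partition 3: pivot=29 at index 5 -> [-1, 1, 13, 13, 27, 29]


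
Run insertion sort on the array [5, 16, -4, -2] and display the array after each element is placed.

First element 5 is already 'sorted'
Insert 16: shifted 0 elements -> [5, 16, -4, -2]
Insert -4: shifted 2 elements -> [-4, 5, 16, -2]
Insert -2: shifted 2 elements -> [-4, -2, 5, 16]


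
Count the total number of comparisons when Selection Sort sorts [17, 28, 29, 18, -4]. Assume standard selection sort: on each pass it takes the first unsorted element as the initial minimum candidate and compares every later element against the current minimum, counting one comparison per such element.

Pass 1: scan indices 1..4 for the minimum = 4 comparison(s); min is -4, place at index 0 -> [-4, 28, 29, 18, 17]
Pass 2: scan indices 2..4 for the minimum = 3 comparison(s); min is 17, place at index 1 -> [-4, 17, 29, 18, 28]
Pass 3: scan indices 3..4 for the minimum = 2 comparison(s); min is 18, place at index 2 -> [-4, 17, 18, 29, 28]
Pass 4: scan indices 4..4 for the minimum = 1 comparison(s); min is 28, place at index 3 -> [-4, 17, 18, 28, 29]
Selection sort always scans the whole unsorted suffix, so the count is (n-1) + (n-2) + ... + 1 = n(n-1)/2 = 5*4/2 = 10 regardless of the input order.
Total comparisons: 4 + 3 + 2 + 1 = 10


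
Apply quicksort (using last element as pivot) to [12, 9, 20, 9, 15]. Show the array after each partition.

Partition 1: pivot=15 at index 3 -> [12, 9, 9, 15, 20]
Partition 2: pivot=9 at index 1 -> [9, 9, 12, 15, 20]


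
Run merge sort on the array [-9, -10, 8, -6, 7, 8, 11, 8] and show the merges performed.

Divide and conquer:
  Merge [-9] + [-10] -> [-10, -9]
  Merge [8] + [-6] -> [-6, 8]
  Merge [-10, -9] + [-6, 8] -> [-10, -9, -6, 8]
  Merge [7] + [8] -> [7, 8]
  Merge [11] + [8] -> [8, 11]
  Merge [7, 8] + [8, 11] -> [7, 8, 8, 11]
  Merge [-10, -9, -6, 8] + [7, 8, 8, 11] -> [-10, -9, -6, 7, 8, 8, 8, 11]


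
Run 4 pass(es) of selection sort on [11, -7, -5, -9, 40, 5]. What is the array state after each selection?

Pass 1: Select minimum -9 at index 3, swap -> [-9, -7, -5, 11, 40, 5]
Pass 2: Select minimum -7 at index 1, swap -> [-9, -7, -5, 11, 40, 5]
Pass 3: Select minimum -5 at index 2, swap -> [-9, -7, -5, 11, 40, 5]
Pass 4: Select minimum 5 at index 5, swap -> [-9, -7, -5, 5, 40, 11]


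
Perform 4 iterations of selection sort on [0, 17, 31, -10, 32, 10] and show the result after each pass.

Pass 1: Select minimum -10 at index 3, swap -> [-10, 17, 31, 0, 32, 10]
Pass 2: Select minimum 0 at index 3, swap -> [-10, 0, 31, 17, 32, 10]
Pass 3: Select minimum 10 at index 5, swap -> [-10, 0, 10, 17, 32, 31]
Pass 4: Select minimum 17 at index 3, swap -> [-10, 0, 10, 17, 32, 31]


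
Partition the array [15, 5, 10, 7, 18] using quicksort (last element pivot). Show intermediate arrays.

Partition 1: pivot=18 at index 4 -> [15, 5, 10, 7, 18]
Partition 2: pivot=7 at index 1 -> [5, 7, 10, 15, 18]
Partition 3: pivot=15 at index 3 -> [5, 7, 10, 15, 18]


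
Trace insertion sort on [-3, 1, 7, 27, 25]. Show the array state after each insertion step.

First element -3 is already 'sorted'
Insert 1: shifted 0 elements -> [-3, 1, 7, 27, 25]
Insert 7: shifted 0 elements -> [-3, 1, 7, 27, 25]
Insert 27: shifted 0 elements -> [-3, 1, 7, 27, 25]
Insert 25: shifted 1 elements -> [-3, 1, 7, 25, 27]


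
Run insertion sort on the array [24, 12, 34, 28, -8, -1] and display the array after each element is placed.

First element 24 is already 'sorted'
Insert 12: shifted 1 elements -> [12, 24, 34, 28, -8, -1]
Insert 34: shifted 0 elements -> [12, 24, 34, 28, -8, -1]
Insert 28: shifted 1 elements -> [12, 24, 28, 34, -8, -1]
Insert -8: shifted 4 elements -> [-8, 12, 24, 28, 34, -1]
Insert -1: shifted 4 elements -> [-8, -1, 12, 24, 28, 34]


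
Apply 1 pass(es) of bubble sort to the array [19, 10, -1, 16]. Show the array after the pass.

After pass 1: [10, -1, 16, 19] (3 swaps)
Total swaps: 3


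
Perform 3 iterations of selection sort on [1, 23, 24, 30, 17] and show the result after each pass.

Pass 1: Select minimum 1 at index 0, swap -> [1, 23, 24, 30, 17]
Pass 2: Select minimum 17 at index 4, swap -> [1, 17, 24, 30, 23]
Pass 3: Select minimum 23 at index 4, swap -> [1, 17, 23, 30, 24]


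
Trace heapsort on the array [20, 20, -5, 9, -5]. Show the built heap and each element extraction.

Build heap: [20, 20, -5, 9, -5]
Extract 20: [20, 9, -5, -5, 20]
Extract 20: [9, -5, -5, 20, 20]
Extract 9: [-5, -5, 9, 20, 20]
Extract -5: [-5, -5, 9, 20, 20]


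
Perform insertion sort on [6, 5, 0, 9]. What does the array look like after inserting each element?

First element 6 is already 'sorted'
Insert 5: shifted 1 elements -> [5, 6, 0, 9]
Insert 0: shifted 2 elements -> [0, 5, 6, 9]
Insert 9: shifted 0 elements -> [0, 5, 6, 9]


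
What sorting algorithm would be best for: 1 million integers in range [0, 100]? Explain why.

Best choice: Counting sort
Reason: O(n + k) where k=100 is small; linear time beats O(n log n)


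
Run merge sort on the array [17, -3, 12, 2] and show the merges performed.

Divide and conquer:
  Merge [17] + [-3] -> [-3, 17]
  Merge [12] + [2] -> [2, 12]
  Merge [-3, 17] + [2, 12] -> [-3, 2, 12, 17]


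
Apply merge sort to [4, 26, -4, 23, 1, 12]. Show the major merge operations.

Divide and conquer:
  Merge [26] + [-4] -> [-4, 26]
  Merge [4] + [-4, 26] -> [-4, 4, 26]
  Merge [1] + [12] -> [1, 12]
  Merge [23] + [1, 12] -> [1, 12, 23]
  Merge [-4, 4, 26] + [1, 12, 23] -> [-4, 1, 4, 12, 23, 26]


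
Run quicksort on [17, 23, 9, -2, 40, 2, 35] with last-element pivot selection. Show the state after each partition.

Partition 1: pivot=35 at index 5 -> [17, 23, 9, -2, 2, 35, 40]
Partition 2: pivot=2 at index 1 -> [-2, 2, 9, 17, 23, 35, 40]
Partition 3: pivot=23 at index 4 -> [-2, 2, 9, 17, 23, 35, 40]
Partition 4: pivot=17 at index 3 -> [-2, 2, 9, 17, 23, 35, 40]


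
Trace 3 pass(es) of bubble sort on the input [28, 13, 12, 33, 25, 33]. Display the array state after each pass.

After pass 1: [13, 12, 28, 25, 33, 33] (3 swaps)
After pass 2: [12, 13, 25, 28, 33, 33] (2 swaps)
After pass 3: [12, 13, 25, 28, 33, 33] (0 swaps)
Total swaps: 5


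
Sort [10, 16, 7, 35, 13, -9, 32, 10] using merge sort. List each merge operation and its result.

Divide and conquer:
  Merge [10] + [16] -> [10, 16]
  Merge [7] + [35] -> [7, 35]
  Merge [10, 16] + [7, 35] -> [7, 10, 16, 35]
  Merge [13] + [-9] -> [-9, 13]
  Merge [32] + [10] -> [10, 32]
  Merge [-9, 13] + [10, 32] -> [-9, 10, 13, 32]
  Merge [7, 10, 16, 35] + [-9, 10, 13, 32] -> [-9, 7, 10, 10, 13, 16, 32, 35]


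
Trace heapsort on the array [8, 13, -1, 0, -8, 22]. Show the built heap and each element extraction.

Build heap: [22, 13, 8, 0, -8, -1]
Extract 22: [13, 0, 8, -1, -8, 22]
Extract 13: [8, 0, -8, -1, 13, 22]
Extract 8: [0, -1, -8, 8, 13, 22]
Extract 0: [-1, -8, 0, 8, 13, 22]
Extract -1: [-8, -1, 0, 8, 13, 22]


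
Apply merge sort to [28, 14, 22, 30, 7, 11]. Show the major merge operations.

Divide and conquer:
  Merge [14] + [22] -> [14, 22]
  Merge [28] + [14, 22] -> [14, 22, 28]
  Merge [7] + [11] -> [7, 11]
  Merge [30] + [7, 11] -> [7, 11, 30]
  Merge [14, 22, 28] + [7, 11, 30] -> [7, 11, 14, 22, 28, 30]


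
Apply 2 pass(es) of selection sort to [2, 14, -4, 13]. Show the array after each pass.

Pass 1: Select minimum -4 at index 2, swap -> [-4, 14, 2, 13]
Pass 2: Select minimum 2 at index 2, swap -> [-4, 2, 14, 13]


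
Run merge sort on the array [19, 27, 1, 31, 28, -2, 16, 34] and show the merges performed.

Divide and conquer:
  Merge [19] + [27] -> [19, 27]
  Merge [1] + [31] -> [1, 31]
  Merge [19, 27] + [1, 31] -> [1, 19, 27, 31]
  Merge [28] + [-2] -> [-2, 28]
  Merge [16] + [34] -> [16, 34]
  Merge [-2, 28] + [16, 34] -> [-2, 16, 28, 34]
  Merge [1, 19, 27, 31] + [-2, 16, 28, 34] -> [-2, 1, 16, 19, 27, 28, 31, 34]


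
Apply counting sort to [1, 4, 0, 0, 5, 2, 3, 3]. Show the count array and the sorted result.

Count array: [2, 1, 1, 2, 1, 1]
(count[i] = number of elements equal to i)
Cumulative count: [2, 3, 4, 6, 7, 8]
Sorted: [0, 0, 1, 2, 3, 3, 4, 5]


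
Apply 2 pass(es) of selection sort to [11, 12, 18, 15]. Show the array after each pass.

Pass 1: Select minimum 11 at index 0, swap -> [11, 12, 18, 15]
Pass 2: Select minimum 12 at index 1, swap -> [11, 12, 18, 15]


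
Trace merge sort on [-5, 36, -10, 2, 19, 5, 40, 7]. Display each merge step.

Divide and conquer:
  Merge [-5] + [36] -> [-5, 36]
  Merge [-10] + [2] -> [-10, 2]
  Merge [-5, 36] + [-10, 2] -> [-10, -5, 2, 36]
  Merge [19] + [5] -> [5, 19]
  Merge [40] + [7] -> [7, 40]
  Merge [5, 19] + [7, 40] -> [5, 7, 19, 40]
  Merge [-10, -5, 2, 36] + [5, 7, 19, 40] -> [-10, -5, 2, 5, 7, 19, 36, 40]


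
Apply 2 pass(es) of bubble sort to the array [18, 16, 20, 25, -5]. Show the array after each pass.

After pass 1: [16, 18, 20, -5, 25] (2 swaps)
After pass 2: [16, 18, -5, 20, 25] (1 swaps)
Total swaps: 3


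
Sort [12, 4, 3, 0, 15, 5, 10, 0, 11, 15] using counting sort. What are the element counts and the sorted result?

Count array: [2, 0, 0, 1, 1, 1, 0, 0, 0, 0, 1, 1, 1, 0, 0, 2]
(count[i] = number of elements equal to i)
Cumulative count: [2, 2, 2, 3, 4, 5, 5, 5, 5, 5, 6, 7, 8, 8, 8, 10]
Sorted: [0, 0, 3, 4, 5, 10, 11, 12, 15, 15]


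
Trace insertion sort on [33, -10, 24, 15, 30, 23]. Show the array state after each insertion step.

First element 33 is already 'sorted'
Insert -10: shifted 1 elements -> [-10, 33, 24, 15, 30, 23]
Insert 24: shifted 1 elements -> [-10, 24, 33, 15, 30, 23]
Insert 15: shifted 2 elements -> [-10, 15, 24, 33, 30, 23]
Insert 30: shifted 1 elements -> [-10, 15, 24, 30, 33, 23]
Insert 23: shifted 3 elements -> [-10, 15, 23, 24, 30, 33]


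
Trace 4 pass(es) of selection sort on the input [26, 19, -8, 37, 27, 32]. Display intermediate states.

Pass 1: Select minimum -8 at index 2, swap -> [-8, 19, 26, 37, 27, 32]
Pass 2: Select minimum 19 at index 1, swap -> [-8, 19, 26, 37, 27, 32]
Pass 3: Select minimum 26 at index 2, swap -> [-8, 19, 26, 37, 27, 32]
Pass 4: Select minimum 27 at index 4, swap -> [-8, 19, 26, 27, 37, 32]


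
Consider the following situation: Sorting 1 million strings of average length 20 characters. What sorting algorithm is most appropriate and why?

Best choice: MSD radix sort or Mergesort
Reason: MSD radix sort is a non-comparison sort that buckets the strings by successive character positions, running in time proportional to the total number of characters examined rather than O(n log n) string comparisons; mergesort is a stable O(n log n)-comparison alternative that works for arbitrary variable-length keys


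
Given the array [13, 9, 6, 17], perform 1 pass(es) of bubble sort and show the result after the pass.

After pass 1: [9, 6, 13, 17] (2 swaps)
Total swaps: 2


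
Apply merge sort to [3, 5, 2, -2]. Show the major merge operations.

Divide and conquer:
  Merge [3] + [5] -> [3, 5]
  Merge [2] + [-2] -> [-2, 2]
  Merge [3, 5] + [-2, 2] -> [-2, 2, 3, 5]


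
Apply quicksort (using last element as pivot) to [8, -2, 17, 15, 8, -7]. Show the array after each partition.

Partition 1: pivot=-7 at index 0 -> [-7, -2, 17, 15, 8, 8]
Partition 2: pivot=8 at index 3 -> [-7, -2, 8, 8, 17, 15]
Partition 3: pivot=8 at index 2 -> [-7, -2, 8, 8, 17, 15]
Partition 4: pivot=15 at index 4 -> [-7, -2, 8, 8, 15, 17]


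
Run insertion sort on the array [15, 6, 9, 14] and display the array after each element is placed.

First element 15 is already 'sorted'
Insert 6: shifted 1 elements -> [6, 15, 9, 14]
Insert 9: shifted 1 elements -> [6, 9, 15, 14]
Insert 14: shifted 1 elements -> [6, 9, 14, 15]


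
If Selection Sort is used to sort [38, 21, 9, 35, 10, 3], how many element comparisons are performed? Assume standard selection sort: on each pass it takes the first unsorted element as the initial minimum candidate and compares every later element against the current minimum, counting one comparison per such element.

Pass 1: scan indices 1..5 for the minimum = 5 comparison(s); min is 3, place at index 0 -> [3, 21, 9, 35, 10, 38]
Pass 2: scan indices 2..5 for the minimum = 4 comparison(s); min is 9, place at index 1 -> [3, 9, 21, 35, 10, 38]
Pass 3: scan indices 3..5 for the minimum = 3 comparison(s); min is 10, place at index 2 -> [3, 9, 10, 35, 21, 38]
Pass 4: scan indices 4..5 for the minimum = 2 comparison(s); min is 21, place at index 3 -> [3, 9, 10, 21, 35, 38]
Pass 5: scan indices 5..5 for the minimum = 1 comparison(s); min is 35, place at index 4 -> [3, 9, 10, 21, 35, 38]
Selection sort always scans the whole unsorted suffix, so the count is (n-1) + (n-2) + ... + 1 = n(n-1)/2 = 6*5/2 = 15 regardless of the input order.
Total comparisons: 5 + 4 + 3 + 2 + 1 = 15


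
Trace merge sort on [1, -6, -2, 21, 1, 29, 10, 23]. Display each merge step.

Divide and conquer:
  Merge [1] + [-6] -> [-6, 1]
  Merge [-2] + [21] -> [-2, 21]
  Merge [-6, 1] + [-2, 21] -> [-6, -2, 1, 21]
  Merge [1] + [29] -> [1, 29]
  Merge [10] + [23] -> [10, 23]
  Merge [1, 29] + [10, 23] -> [1, 10, 23, 29]
  Merge [-6, -2, 1, 21] + [1, 10, 23, 29] -> [-6, -2, 1, 1, 10, 21, 23, 29]


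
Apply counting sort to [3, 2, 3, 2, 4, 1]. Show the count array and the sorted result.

Count array: [0, 1, 2, 2, 1]
(count[i] = number of elements equal to i)
Cumulative count: [0, 1, 3, 5, 6]
Sorted: [1, 2, 2, 3, 3, 4]


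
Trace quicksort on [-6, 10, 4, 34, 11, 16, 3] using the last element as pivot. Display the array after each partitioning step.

Partition 1: pivot=3 at index 1 -> [-6, 3, 4, 34, 11, 16, 10]
Partition 2: pivot=10 at index 3 -> [-6, 3, 4, 10, 11, 16, 34]
Partition 3: pivot=34 at index 6 -> [-6, 3, 4, 10, 11, 16, 34]
Partition 4: pivot=16 at index 5 -> [-6, 3, 4, 10, 11, 16, 34]


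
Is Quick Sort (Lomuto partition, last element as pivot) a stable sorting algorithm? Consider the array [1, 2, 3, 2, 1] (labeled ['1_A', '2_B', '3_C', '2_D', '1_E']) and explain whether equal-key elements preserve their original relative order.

Trace Quick Sort on the labeled array (the key is the number; the letter only tracks identity):
  Partition indices 0..4 around pivot 1_E -> [1_A, 1_E, 3_C, 2_D, 2_B]
  Partition indices 2..4 around pivot 2_B -> [1_A, 1_E, 2_D, 2_B, 3_C]
Final order: [1_A, 1_E, 2_D, 2_B, 3_C]
Equal keys:
  value 1: originally 1_A, 1_E; after sorting 1_A, 1_E -> order preserved
  value 2: originally 2_B, 2_D; after sorting 2_D, 2_B -> order changed
Equal keys were reordered, so Quick Sort is not stable: partition swaps elements across long distances and can reorder equal keys. (One such input is enough; an unstable sort may happen to preserve order on other inputs, but it gives no guarantee.)
Answer: Not stable


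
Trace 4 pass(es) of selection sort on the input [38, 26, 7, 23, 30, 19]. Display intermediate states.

Pass 1: Select minimum 7 at index 2, swap -> [7, 26, 38, 23, 30, 19]
Pass 2: Select minimum 19 at index 5, swap -> [7, 19, 38, 23, 30, 26]
Pass 3: Select minimum 23 at index 3, swap -> [7, 19, 23, 38, 30, 26]
Pass 4: Select minimum 26 at index 5, swap -> [7, 19, 23, 26, 30, 38]


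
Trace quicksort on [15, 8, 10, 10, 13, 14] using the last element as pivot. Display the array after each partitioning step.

Partition 1: pivot=14 at index 4 -> [8, 10, 10, 13, 14, 15]
Partition 2: pivot=13 at index 3 -> [8, 10, 10, 13, 14, 15]
Partition 3: pivot=10 at index 2 -> [8, 10, 10, 13, 14, 15]
Partition 4: pivot=10 at index 1 -> [8, 10, 10, 13, 14, 15]


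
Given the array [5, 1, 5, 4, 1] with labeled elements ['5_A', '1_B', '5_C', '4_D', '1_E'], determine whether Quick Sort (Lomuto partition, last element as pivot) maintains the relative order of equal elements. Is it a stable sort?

Trace Quick Sort on the labeled array (the key is the number; the letter only tracks identity):
  Partition indices 0..4 around pivot 1_E -> [1_B, 1_E, 5_C, 4_D, 5_A]
  Partition indices 2..4 around pivot 5_A -> [1_B, 1_E, 5_C, 4_D, 5_A]
  Partition indices 2..3 around pivot 4_D -> [1_B, 1_E, 4_D, 5_C, 5_A]
Final order: [1_B, 1_E, 4_D, 5_C, 5_A]
Equal keys:
  value 1: originally 1_B, 1_E; after sorting 1_B, 1_E -> order preserved
  value 5: originally 5_A, 5_C; after sorting 5_C, 5_A -> order changed
Equal keys were reordered, so Quick Sort is not stable: partition swaps elements across long distances and can reorder equal keys. (One such input is enough; an unstable sort may happen to preserve order on other inputs, but it gives no guarantee.)
Answer: Not stable


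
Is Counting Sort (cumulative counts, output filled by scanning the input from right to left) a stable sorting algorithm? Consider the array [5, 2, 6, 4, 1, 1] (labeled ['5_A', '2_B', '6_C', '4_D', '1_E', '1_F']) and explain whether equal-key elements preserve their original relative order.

Trace Counting Sort on the labeled array (the key is the number; the letter only tracks identity):
  Counts for values 0..6: [0, 2, 1, 0, 1, 1, 1]
  Cumulative counts: [0, 2, 3, 3, 4, 5, 6]
  Scan right to left: place 1_F at output index 1
  Scan right to left: place 1_E at output index 0
  Scan right to left: place 4_D at output index 3
  Scan right to left: place 6_C at output index 5
  Scan right to left: place 2_B at output index 2
  Scan right to left: place 5_A at output index 4
  Output: [1_E, 1_F, 2_B, 4_D, 5_A, 6_C]
Equal keys:
  value 1: originally 1_E, 1_F; after sorting 1_E, 1_F -> order preserved
All equal keys kept their original relative order. Counting Sort is stable: scanning the input right to left with decreasing cumulative counts places later duplicates at later output positions.
Answer: Stable


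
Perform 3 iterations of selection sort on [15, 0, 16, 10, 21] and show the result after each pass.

Pass 1: Select minimum 0 at index 1, swap -> [0, 15, 16, 10, 21]
Pass 2: Select minimum 10 at index 3, swap -> [0, 10, 16, 15, 21]
Pass 3: Select minimum 15 at index 3, swap -> [0, 10, 15, 16, 21]


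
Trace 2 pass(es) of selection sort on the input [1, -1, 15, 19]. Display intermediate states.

Pass 1: Select minimum -1 at index 1, swap -> [-1, 1, 15, 19]
Pass 2: Select minimum 1 at index 1, swap -> [-1, 1, 15, 19]


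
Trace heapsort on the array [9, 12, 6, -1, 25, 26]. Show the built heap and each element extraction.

Build heap: [26, 25, 9, -1, 12, 6]
Extract 26: [25, 12, 9, -1, 6, 26]
Extract 25: [12, 6, 9, -1, 25, 26]
Extract 12: [9, 6, -1, 12, 25, 26]
Extract 9: [6, -1, 9, 12, 25, 26]
Extract 6: [-1, 6, 9, 12, 25, 26]


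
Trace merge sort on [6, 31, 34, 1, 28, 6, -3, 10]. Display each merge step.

Divide and conquer:
  Merge [6] + [31] -> [6, 31]
  Merge [34] + [1] -> [1, 34]
  Merge [6, 31] + [1, 34] -> [1, 6, 31, 34]
  Merge [28] + [6] -> [6, 28]
  Merge [-3] + [10] -> [-3, 10]
  Merge [6, 28] + [-3, 10] -> [-3, 6, 10, 28]
  Merge [1, 6, 31, 34] + [-3, 6, 10, 28] -> [-3, 1, 6, 6, 10, 28, 31, 34]


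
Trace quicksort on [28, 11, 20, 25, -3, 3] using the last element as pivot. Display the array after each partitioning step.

Partition 1: pivot=3 at index 1 -> [-3, 3, 20, 25, 28, 11]
Partition 2: pivot=11 at index 2 -> [-3, 3, 11, 25, 28, 20]
Partition 3: pivot=20 at index 3 -> [-3, 3, 11, 20, 28, 25]
Partition 4: pivot=25 at index 4 -> [-3, 3, 11, 20, 25, 28]


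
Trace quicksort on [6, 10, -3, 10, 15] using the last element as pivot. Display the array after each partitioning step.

Partition 1: pivot=15 at index 4 -> [6, 10, -3, 10, 15]
Partition 2: pivot=10 at index 3 -> [6, 10, -3, 10, 15]
Partition 3: pivot=-3 at index 0 -> [-3, 10, 6, 10, 15]
Partition 4: pivot=6 at index 1 -> [-3, 6, 10, 10, 15]


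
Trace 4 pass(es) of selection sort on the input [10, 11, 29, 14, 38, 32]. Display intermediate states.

Pass 1: Select minimum 10 at index 0, swap -> [10, 11, 29, 14, 38, 32]
Pass 2: Select minimum 11 at index 1, swap -> [10, 11, 29, 14, 38, 32]
Pass 3: Select minimum 14 at index 3, swap -> [10, 11, 14, 29, 38, 32]
Pass 4: Select minimum 29 at index 3, swap -> [10, 11, 14, 29, 38, 32]


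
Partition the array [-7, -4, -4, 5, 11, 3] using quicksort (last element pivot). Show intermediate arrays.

Partition 1: pivot=3 at index 3 -> [-7, -4, -4, 3, 11, 5]
Partition 2: pivot=-4 at index 2 -> [-7, -4, -4, 3, 11, 5]
Partition 3: pivot=-4 at index 1 -> [-7, -4, -4, 3, 11, 5]
Partition 4: pivot=5 at index 4 -> [-7, -4, -4, 3, 5, 11]


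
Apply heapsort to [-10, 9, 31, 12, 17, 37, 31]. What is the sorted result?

Build heap: [37, 17, 31, 12, 9, -10, 31]
Extract 37: [31, 17, 31, 12, 9, -10, 37]
Extract 31: [31, 17, -10, 12, 9, 31, 37]
Extract 31: [17, 12, -10, 9, 31, 31, 37]
Extract 17: [12, 9, -10, 17, 31, 31, 37]
Extract 12: [9, -10, 12, 17, 31, 31, 37]
Extract 9: [-10, 9, 12, 17, 31, 31, 37]


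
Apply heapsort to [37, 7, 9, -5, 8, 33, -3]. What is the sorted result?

Build heap: [37, 8, 33, -5, 7, 9, -3]
Extract 37: [33, 8, 9, -5, 7, -3, 37]
Extract 33: [9, 8, -3, -5, 7, 33, 37]
Extract 9: [8, 7, -3, -5, 9, 33, 37]
Extract 8: [7, -5, -3, 8, 9, 33, 37]
Extract 7: [-3, -5, 7, 8, 9, 33, 37]
Extract -3: [-5, -3, 7, 8, 9, 33, 37]


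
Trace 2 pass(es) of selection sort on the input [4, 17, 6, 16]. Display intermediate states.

Pass 1: Select minimum 4 at index 0, swap -> [4, 17, 6, 16]
Pass 2: Select minimum 6 at index 2, swap -> [4, 6, 17, 16]


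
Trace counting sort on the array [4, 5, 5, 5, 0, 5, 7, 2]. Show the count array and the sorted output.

Count array: [1, 0, 1, 0, 1, 4, 0, 1]
(count[i] = number of elements equal to i)
Cumulative count: [1, 1, 2, 2, 3, 7, 7, 8]
Sorted: [0, 2, 4, 5, 5, 5, 5, 7]


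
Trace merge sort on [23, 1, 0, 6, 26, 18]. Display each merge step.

Divide and conquer:
  Merge [1] + [0] -> [0, 1]
  Merge [23] + [0, 1] -> [0, 1, 23]
  Merge [26] + [18] -> [18, 26]
  Merge [6] + [18, 26] -> [6, 18, 26]
  Merge [0, 1, 23] + [6, 18, 26] -> [0, 1, 6, 18, 23, 26]


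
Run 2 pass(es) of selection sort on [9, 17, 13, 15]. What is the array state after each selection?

Pass 1: Select minimum 9 at index 0, swap -> [9, 17, 13, 15]
Pass 2: Select minimum 13 at index 2, swap -> [9, 13, 17, 15]


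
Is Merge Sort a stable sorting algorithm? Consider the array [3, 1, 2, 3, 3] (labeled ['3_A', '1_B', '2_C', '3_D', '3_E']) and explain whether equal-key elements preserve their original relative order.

Trace Merge Sort on the labeled array (the key is the number; the letter only tracks identity):
  Merge [3_A] + [1_B] -> [1_B, 3_A]
  Merge [3_D] + [3_E] -> [3_D, 3_E]
  Merge [2_C] + [3_D, 3_E] -> [2_C, 3_D, 3_E]
  Merge [1_B, 3_A] + [2_C, 3_D, 3_E] -> [1_B, 2_C, 3_A, 3_D, 3_E]
Final order: [1_B, 2_C, 3_A, 3_D, 3_E]
Equal keys:
  value 3: originally 3_A, 3_D, 3_E; after sorting 3_A, 3_D, 3_E -> order preserved
All equal keys kept their original relative order. Merge Sort is stable: when the heads of the two halves are equal the merge takes from the left half first.
Answer: Stable


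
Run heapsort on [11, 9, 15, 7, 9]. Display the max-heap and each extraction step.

Build heap: [15, 9, 11, 7, 9]
Extract 15: [11, 9, 9, 7, 15]
Extract 11: [9, 7, 9, 11, 15]
Extract 9: [9, 7, 9, 11, 15]
Extract 9: [7, 9, 9, 11, 15]


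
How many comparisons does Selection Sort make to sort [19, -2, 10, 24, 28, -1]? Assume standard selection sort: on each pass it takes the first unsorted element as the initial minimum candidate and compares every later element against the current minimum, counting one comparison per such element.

Pass 1: scan indices 1..5 for the minimum = 5 comparison(s); min is -2, place at index 0 -> [-2, 19, 10, 24, 28, -1]
Pass 2: scan indices 2..5 for the minimum = 4 comparison(s); min is -1, place at index 1 -> [-2, -1, 10, 24, 28, 19]
Pass 3: scan indices 3..5 for the minimum = 3 comparison(s); min is 10, place at index 2 -> [-2, -1, 10, 24, 28, 19]
Pass 4: scan indices 4..5 for the minimum = 2 comparison(s); min is 19, place at index 3 -> [-2, -1, 10, 19, 28, 24]
Pass 5: scan indices 5..5 for the minimum = 1 comparison(s); min is 24, place at index 4 -> [-2, -1, 10, 19, 24, 28]
Selection sort always scans the whole unsorted suffix, so the count is (n-1) + (n-2) + ... + 1 = n(n-1)/2 = 6*5/2 = 15 regardless of the input order.
Total comparisons: 5 + 4 + 3 + 2 + 1 = 15


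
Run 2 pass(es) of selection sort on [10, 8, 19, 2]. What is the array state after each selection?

Pass 1: Select minimum 2 at index 3, swap -> [2, 8, 19, 10]
Pass 2: Select minimum 8 at index 1, swap -> [2, 8, 19, 10]


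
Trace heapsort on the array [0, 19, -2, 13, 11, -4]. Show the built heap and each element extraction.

Build heap: [19, 13, -2, 0, 11, -4]
Extract 19: [13, 11, -2, 0, -4, 19]
Extract 13: [11, 0, -2, -4, 13, 19]
Extract 11: [0, -4, -2, 11, 13, 19]
Extract 0: [-2, -4, 0, 11, 13, 19]
Extract -2: [-4, -2, 0, 11, 13, 19]


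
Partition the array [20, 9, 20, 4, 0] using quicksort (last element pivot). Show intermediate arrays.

Partition 1: pivot=0 at index 0 -> [0, 9, 20, 4, 20]
Partition 2: pivot=20 at index 4 -> [0, 9, 20, 4, 20]
Partition 3: pivot=4 at index 1 -> [0, 4, 20, 9, 20]
Partition 4: pivot=9 at index 2 -> [0, 4, 9, 20, 20]


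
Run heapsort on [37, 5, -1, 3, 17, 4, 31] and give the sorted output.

Build heap: [37, 17, 31, 3, 5, 4, -1]
Extract 37: [31, 17, 4, 3, 5, -1, 37]
Extract 31: [17, 5, 4, 3, -1, 31, 37]
Extract 17: [5, 3, 4, -1, 17, 31, 37]
Extract 5: [4, 3, -1, 5, 17, 31, 37]
Extract 4: [3, -1, 4, 5, 17, 31, 37]
Extract 3: [-1, 3, 4, 5, 17, 31, 37]


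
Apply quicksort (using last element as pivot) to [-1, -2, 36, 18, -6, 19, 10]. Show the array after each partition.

Partition 1: pivot=10 at index 3 -> [-1, -2, -6, 10, 36, 19, 18]
Partition 2: pivot=-6 at index 0 -> [-6, -2, -1, 10, 36, 19, 18]
Partition 3: pivot=-1 at index 2 -> [-6, -2, -1, 10, 36, 19, 18]
Partition 4: pivot=18 at index 4 -> [-6, -2, -1, 10, 18, 19, 36]
Partition 5: pivot=36 at index 6 -> [-6, -2, -1, 10, 18, 19, 36]


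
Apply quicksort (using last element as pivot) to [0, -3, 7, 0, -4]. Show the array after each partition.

Partition 1: pivot=-4 at index 0 -> [-4, -3, 7, 0, 0]
Partition 2: pivot=0 at index 3 -> [-4, -3, 0, 0, 7]
Partition 3: pivot=0 at index 2 -> [-4, -3, 0, 0, 7]


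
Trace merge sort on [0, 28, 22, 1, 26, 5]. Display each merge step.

Divide and conquer:
  Merge [28] + [22] -> [22, 28]
  Merge [0] + [22, 28] -> [0, 22, 28]
  Merge [26] + [5] -> [5, 26]
  Merge [1] + [5, 26] -> [1, 5, 26]
  Merge [0, 22, 28] + [1, 5, 26] -> [0, 1, 5, 22, 26, 28]


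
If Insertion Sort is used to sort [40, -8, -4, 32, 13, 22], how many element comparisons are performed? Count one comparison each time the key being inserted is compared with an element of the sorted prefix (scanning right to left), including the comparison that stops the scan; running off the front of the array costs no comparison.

Insert -8: 40 > -8 (shift), reached front = 1 comparison(s) -> [-8, 40, -4, 32, 13, 22]
Insert -4: 40 > -4 (shift), -8 <= -4 (stop) = 2 comparison(s) -> [-8, -4, 40, 32, 13, 22]
Insert 32: 40 > 32 (shift), -4 <= 32 (stop) = 2 comparison(s) -> [-8, -4, 32, 40, 13, 22]
Insert 13: 40 > 13 (shift), 32 > 13 (shift), -4 <= 13 (stop) = 3 comparison(s) -> [-8, -4, 13, 32, 40, 22]
Insert 22: 40 > 22 (shift), 32 > 22 (shift), 13 <= 22 (stop) = 3 comparison(s) -> [-8, -4, 13, 22, 32, 40]
Total comparisons: 1 + 2 + 2 + 3 + 3 = 11


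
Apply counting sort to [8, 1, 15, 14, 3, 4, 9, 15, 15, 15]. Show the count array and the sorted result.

Count array: [0, 1, 0, 1, 1, 0, 0, 0, 1, 1, 0, 0, 0, 0, 1, 4]
(count[i] = number of elements equal to i)
Cumulative count: [0, 1, 1, 2, 3, 3, 3, 3, 4, 5, 5, 5, 5, 5, 6, 10]
Sorted: [1, 3, 4, 8, 9, 14, 15, 15, 15, 15]


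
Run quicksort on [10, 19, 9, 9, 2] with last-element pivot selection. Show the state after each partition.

Partition 1: pivot=2 at index 0 -> [2, 19, 9, 9, 10]
Partition 2: pivot=10 at index 3 -> [2, 9, 9, 10, 19]
Partition 3: pivot=9 at index 2 -> [2, 9, 9, 10, 19]


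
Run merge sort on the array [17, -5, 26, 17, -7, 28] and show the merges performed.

Divide and conquer:
  Merge [-5] + [26] -> [-5, 26]
  Merge [17] + [-5, 26] -> [-5, 17, 26]
  Merge [-7] + [28] -> [-7, 28]
  Merge [17] + [-7, 28] -> [-7, 17, 28]
  Merge [-5, 17, 26] + [-7, 17, 28] -> [-7, -5, 17, 17, 26, 28]


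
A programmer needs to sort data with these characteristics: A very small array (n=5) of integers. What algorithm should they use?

Best choice: Insertion sort
Reason: For tiny inputs the O(n^2) overhead is negligible and insertion sort has minimal constant factors


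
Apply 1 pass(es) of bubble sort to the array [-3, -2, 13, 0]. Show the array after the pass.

After pass 1: [-3, -2, 0, 13] (1 swaps)
Total swaps: 1


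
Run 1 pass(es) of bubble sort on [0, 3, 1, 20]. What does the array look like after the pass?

After pass 1: [0, 1, 3, 20] (1 swaps)
Total swaps: 1


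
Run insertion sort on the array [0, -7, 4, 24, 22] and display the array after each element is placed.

First element 0 is already 'sorted'
Insert -7: shifted 1 elements -> [-7, 0, 4, 24, 22]
Insert 4: shifted 0 elements -> [-7, 0, 4, 24, 22]
Insert 24: shifted 0 elements -> [-7, 0, 4, 24, 22]
Insert 22: shifted 1 elements -> [-7, 0, 4, 22, 24]


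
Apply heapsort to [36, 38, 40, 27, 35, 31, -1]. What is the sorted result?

Build heap: [40, 38, 36, 27, 35, 31, -1]
Extract 40: [38, 35, 36, 27, -1, 31, 40]
Extract 38: [36, 35, 31, 27, -1, 38, 40]
Extract 36: [35, 27, 31, -1, 36, 38, 40]
Extract 35: [31, 27, -1, 35, 36, 38, 40]
Extract 31: [27, -1, 31, 35, 36, 38, 40]
Extract 27: [-1, 27, 31, 35, 36, 38, 40]


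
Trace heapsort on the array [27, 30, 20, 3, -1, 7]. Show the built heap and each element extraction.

Build heap: [30, 27, 20, 3, -1, 7]
Extract 30: [27, 7, 20, 3, -1, 30]
Extract 27: [20, 7, -1, 3, 27, 30]
Extract 20: [7, 3, -1, 20, 27, 30]
Extract 7: [3, -1, 7, 20, 27, 30]
Extract 3: [-1, 3, 7, 20, 27, 30]


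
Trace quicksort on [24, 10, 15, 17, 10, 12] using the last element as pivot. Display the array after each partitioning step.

Partition 1: pivot=12 at index 2 -> [10, 10, 12, 17, 24, 15]
Partition 2: pivot=10 at index 1 -> [10, 10, 12, 17, 24, 15]
Partition 3: pivot=15 at index 3 -> [10, 10, 12, 15, 24, 17]
Partition 4: pivot=17 at index 4 -> [10, 10, 12, 15, 17, 24]


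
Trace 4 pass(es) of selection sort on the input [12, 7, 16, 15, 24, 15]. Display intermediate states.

Pass 1: Select minimum 7 at index 1, swap -> [7, 12, 16, 15, 24, 15]
Pass 2: Select minimum 12 at index 1, swap -> [7, 12, 16, 15, 24, 15]
Pass 3: Select minimum 15 at index 3, swap -> [7, 12, 15, 16, 24, 15]
Pass 4: Select minimum 15 at index 5, swap -> [7, 12, 15, 15, 24, 16]


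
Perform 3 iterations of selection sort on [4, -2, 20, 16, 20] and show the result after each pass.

Pass 1: Select minimum -2 at index 1, swap -> [-2, 4, 20, 16, 20]
Pass 2: Select minimum 4 at index 1, swap -> [-2, 4, 20, 16, 20]
Pass 3: Select minimum 16 at index 3, swap -> [-2, 4, 16, 20, 20]


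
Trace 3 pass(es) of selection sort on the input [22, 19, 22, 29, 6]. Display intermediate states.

Pass 1: Select minimum 6 at index 4, swap -> [6, 19, 22, 29, 22]
Pass 2: Select minimum 19 at index 1, swap -> [6, 19, 22, 29, 22]
Pass 3: Select minimum 22 at index 2, swap -> [6, 19, 22, 29, 22]


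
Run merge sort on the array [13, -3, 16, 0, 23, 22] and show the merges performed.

Divide and conquer:
  Merge [-3] + [16] -> [-3, 16]
  Merge [13] + [-3, 16] -> [-3, 13, 16]
  Merge [23] + [22] -> [22, 23]
  Merge [0] + [22, 23] -> [0, 22, 23]
  Merge [-3, 13, 16] + [0, 22, 23] -> [-3, 0, 13, 16, 22, 23]


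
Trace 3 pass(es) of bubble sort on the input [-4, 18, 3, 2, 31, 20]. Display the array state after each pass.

After pass 1: [-4, 3, 2, 18, 20, 31] (3 swaps)
After pass 2: [-4, 2, 3, 18, 20, 31] (1 swaps)
After pass 3: [-4, 2, 3, 18, 20, 31] (0 swaps)
Total swaps: 4


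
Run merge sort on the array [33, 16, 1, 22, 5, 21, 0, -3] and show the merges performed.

Divide and conquer:
  Merge [33] + [16] -> [16, 33]
  Merge [1] + [22] -> [1, 22]
  Merge [16, 33] + [1, 22] -> [1, 16, 22, 33]
  Merge [5] + [21] -> [5, 21]
  Merge [0] + [-3] -> [-3, 0]
  Merge [5, 21] + [-3, 0] -> [-3, 0, 5, 21]
  Merge [1, 16, 22, 33] + [-3, 0, 5, 21] -> [-3, 0, 1, 5, 16, 21, 22, 33]


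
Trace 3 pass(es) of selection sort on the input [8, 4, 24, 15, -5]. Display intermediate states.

Pass 1: Select minimum -5 at index 4, swap -> [-5, 4, 24, 15, 8]
Pass 2: Select minimum 4 at index 1, swap -> [-5, 4, 24, 15, 8]
Pass 3: Select minimum 8 at index 4, swap -> [-5, 4, 8, 15, 24]


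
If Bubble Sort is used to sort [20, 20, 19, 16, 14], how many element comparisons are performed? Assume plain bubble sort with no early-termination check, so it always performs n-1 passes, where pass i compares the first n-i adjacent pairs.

Pass 1: compare adjacent pairs (0,1)..(3,4) = 4 comparison(s), 3 swap(s) -> [20, 19, 16, 14, 20]
Pass 2: compare adjacent pairs (0,1)..(2,3) = 3 comparison(s), 3 swap(s) -> [19, 16, 14, 20, 20]
Pass 3: compare adjacent pairs (0,1)..(1,2) = 2 comparison(s), 2 swap(s) -> [16, 14, 19, 20, 20]
Pass 4: compare adjacent pairs (0,1)..(0,1) = 1 comparison(s), 1 swap(s) -> [14, 16, 19, 20, 20]
Total comparisons: 4 + 3 + 2 + 1 = 10


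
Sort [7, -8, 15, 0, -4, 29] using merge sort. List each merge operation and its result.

Divide and conquer:
  Merge [-8] + [15] -> [-8, 15]
  Merge [7] + [-8, 15] -> [-8, 7, 15]
  Merge [-4] + [29] -> [-4, 29]
  Merge [0] + [-4, 29] -> [-4, 0, 29]
  Merge [-8, 7, 15] + [-4, 0, 29] -> [-8, -4, 0, 7, 15, 29]


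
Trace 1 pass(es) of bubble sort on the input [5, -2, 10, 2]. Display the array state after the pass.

After pass 1: [-2, 5, 2, 10] (2 swaps)
Total swaps: 2


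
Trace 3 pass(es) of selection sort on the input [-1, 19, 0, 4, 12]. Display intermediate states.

Pass 1: Select minimum -1 at index 0, swap -> [-1, 19, 0, 4, 12]
Pass 2: Select minimum 0 at index 2, swap -> [-1, 0, 19, 4, 12]
Pass 3: Select minimum 4 at index 3, swap -> [-1, 0, 4, 19, 12]


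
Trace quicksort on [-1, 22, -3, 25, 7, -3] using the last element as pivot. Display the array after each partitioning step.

Partition 1: pivot=-3 at index 1 -> [-3, -3, -1, 25, 7, 22]
Partition 2: pivot=22 at index 4 -> [-3, -3, -1, 7, 22, 25]
Partition 3: pivot=7 at index 3 -> [-3, -3, -1, 7, 22, 25]


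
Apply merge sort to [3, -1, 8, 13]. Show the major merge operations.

Divide and conquer:
  Merge [3] + [-1] -> [-1, 3]
  Merge [8] + [13] -> [8, 13]
  Merge [-1, 3] + [8, 13] -> [-1, 3, 8, 13]


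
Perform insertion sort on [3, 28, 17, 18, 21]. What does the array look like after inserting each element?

First element 3 is already 'sorted'
Insert 28: shifted 0 elements -> [3, 28, 17, 18, 21]
Insert 17: shifted 1 elements -> [3, 17, 28, 18, 21]
Insert 18: shifted 1 elements -> [3, 17, 18, 28, 21]
Insert 21: shifted 1 elements -> [3, 17, 18, 21, 28]


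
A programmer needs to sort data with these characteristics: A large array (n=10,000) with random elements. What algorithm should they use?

Best choice: Quicksort or Mergesort
Reason: Both have O(n log n) average case; quicksort has lower constant factors


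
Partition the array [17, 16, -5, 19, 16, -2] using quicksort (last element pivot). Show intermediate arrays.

Partition 1: pivot=-2 at index 1 -> [-5, -2, 17, 19, 16, 16]
Partition 2: pivot=16 at index 3 -> [-5, -2, 16, 16, 17, 19]
Partition 3: pivot=19 at index 5 -> [-5, -2, 16, 16, 17, 19]


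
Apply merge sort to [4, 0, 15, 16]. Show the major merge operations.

Divide and conquer:
  Merge [4] + [0] -> [0, 4]
  Merge [15] + [16] -> [15, 16]
  Merge [0, 4] + [15, 16] -> [0, 4, 15, 16]


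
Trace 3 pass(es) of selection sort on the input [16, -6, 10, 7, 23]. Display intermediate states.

Pass 1: Select minimum -6 at index 1, swap -> [-6, 16, 10, 7, 23]
Pass 2: Select minimum 7 at index 3, swap -> [-6, 7, 10, 16, 23]
Pass 3: Select minimum 10 at index 2, swap -> [-6, 7, 10, 16, 23]


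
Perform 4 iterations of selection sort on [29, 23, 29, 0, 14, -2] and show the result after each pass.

Pass 1: Select minimum -2 at index 5, swap -> [-2, 23, 29, 0, 14, 29]
Pass 2: Select minimum 0 at index 3, swap -> [-2, 0, 29, 23, 14, 29]
Pass 3: Select minimum 14 at index 4, swap -> [-2, 0, 14, 23, 29, 29]
Pass 4: Select minimum 23 at index 3, swap -> [-2, 0, 14, 23, 29, 29]


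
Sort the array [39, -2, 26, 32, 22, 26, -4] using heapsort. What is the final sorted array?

Build heap: [39, 32, 26, -2, 22, 26, -4]
Extract 39: [32, 22, 26, -2, -4, 26, 39]
Extract 32: [26, 22, 26, -2, -4, 32, 39]
Extract 26: [26, 22, -4, -2, 26, 32, 39]
Extract 26: [22, -2, -4, 26, 26, 32, 39]
Extract 22: [-2, -4, 22, 26, 26, 32, 39]
Extract -2: [-4, -2, 22, 26, 26, 32, 39]
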